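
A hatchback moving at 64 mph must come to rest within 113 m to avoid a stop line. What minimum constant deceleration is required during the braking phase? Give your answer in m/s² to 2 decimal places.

Required deceleration ≈ 3.62 m/s²

64 mph × 0.44704 = 28.6106 m/s.
v² = 2a·d ⇒ a = v²/(2d) = 28.6106² / (2 × 113.000) = 818.566 / 226.000 = 3.6220 m/s².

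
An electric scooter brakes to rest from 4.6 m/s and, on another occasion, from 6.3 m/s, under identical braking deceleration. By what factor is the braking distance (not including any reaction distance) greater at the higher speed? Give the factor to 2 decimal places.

Braking distance d = v²/(2a), so with a fixed, d ∝ v².
Factor = (6.3/4.6)² = 1.3696² = 1.8758.

Factor ≈ 1.88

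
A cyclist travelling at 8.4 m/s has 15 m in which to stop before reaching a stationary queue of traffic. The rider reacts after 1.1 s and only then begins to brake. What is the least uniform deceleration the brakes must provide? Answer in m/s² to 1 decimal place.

Distance covered during reaction = 8.4000 × 1.1 = 9.240 m.
Distance available for braking: 15 − 9.240 = 5.760 m.
v² = 2a·d ⇒ a = v²/(2d) = 8.4000² / (2 × 5.760) = 70.560 / 11.520 = 6.1250 m/s².

Required deceleration ≈ 6.1 m/s²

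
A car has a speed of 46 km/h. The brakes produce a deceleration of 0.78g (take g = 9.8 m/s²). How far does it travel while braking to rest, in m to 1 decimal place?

46 km/h ÷ 3.6 = 12.7778 m/s.
a = 0.78 × 9.8 = 7.644 m/s².
Braking distance = v²/(2a) = 12.7778² / (2 × 7.644) = 163.272 / 15.288 = 10.680 m.

Braking distance ≈ 10.7 m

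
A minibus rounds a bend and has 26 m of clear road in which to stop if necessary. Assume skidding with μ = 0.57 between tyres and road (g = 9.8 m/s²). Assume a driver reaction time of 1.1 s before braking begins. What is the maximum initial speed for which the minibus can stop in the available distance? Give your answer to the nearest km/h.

Maximum speed ≈ 43 km/h

a = μg = 0.57 × 9.8 = 5.586 m/s².
Stopping distance: v·t_r + v²/(2a) = 26 with t_r = 1.1 s and a = 5.586 m/s².
So v² + 12.289 v − 290.47 = 0.
Positive root: v = −a·t_r + √((a·t_r)² + 2a·d) = −6.145 + √(37.761 + 290.47) = 11.9721 m/s.
11.9721 m/s × 3.6 = 43.100 km/h.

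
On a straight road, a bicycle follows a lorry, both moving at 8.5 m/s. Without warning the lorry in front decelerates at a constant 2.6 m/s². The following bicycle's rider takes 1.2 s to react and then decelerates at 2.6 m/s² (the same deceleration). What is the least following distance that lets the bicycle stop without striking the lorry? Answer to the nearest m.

Minimum gap ≈ 10 m

Leader travels v²/(2a_L) = 72.250 / 5.200 = 13.894 m before stopping.
Follower covers v·t_r = 8.5000 × 1.2 = 10.200 m while reacting, then v²/(2a_F) = 72.250 / 5.200 = 13.894 m while braking, for a total of 10.200 + 13.894 = 24.094 m.
Since a_F ≤ a_L and the follower starts braking later, the follower is never slower than the leader, so the closest approach is when both have stopped.
Minimum gap = 24.094 − 13.894 = 10.200 m.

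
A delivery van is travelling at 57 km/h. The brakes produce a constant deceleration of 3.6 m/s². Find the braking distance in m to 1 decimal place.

57 km/h ÷ 3.6 = 15.8333 m/s.
Braking distance = v²/(2a) = 15.8333² / (2 × 3.600) = 250.693 / 7.200 = 34.818 m.

Braking distance ≈ 34.8 m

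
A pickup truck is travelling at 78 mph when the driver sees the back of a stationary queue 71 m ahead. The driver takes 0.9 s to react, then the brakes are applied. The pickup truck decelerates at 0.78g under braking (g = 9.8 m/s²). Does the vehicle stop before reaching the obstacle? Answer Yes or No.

78 mph × 0.44704 = 34.8691 m/s.
a = 0.78 × 9.8 = 7.644 m/s².
Reaction distance = 34.8691 × 0.9 = 31.382 m.
Braking distance = v²/(2a) = 1215.854 / 15.288 = 79.530 m.
Total stopping distance = 31.382 + 79.530 = 110.912 m, vs 71 m available — it cannot stop in time and overshoots by 110.912 − 71 = 39.912 m.

No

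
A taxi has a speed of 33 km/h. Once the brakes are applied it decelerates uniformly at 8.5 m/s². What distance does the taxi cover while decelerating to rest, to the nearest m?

33 km/h ÷ 3.6 = 9.1667 m/s.
Braking distance = v²/(2a) = 9.1667² / (2 × 8.500) = 84.028 / 17.000 = 4.943 m.

Braking distance ≈ 5 m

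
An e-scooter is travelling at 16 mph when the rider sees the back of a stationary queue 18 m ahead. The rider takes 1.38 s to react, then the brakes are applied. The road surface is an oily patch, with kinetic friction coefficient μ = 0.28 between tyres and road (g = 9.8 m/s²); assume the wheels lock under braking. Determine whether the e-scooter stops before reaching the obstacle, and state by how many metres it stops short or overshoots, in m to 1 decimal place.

No — it overshoots by 1.2 m

16 mph × 0.44704 = 7.1526 m/s.
a = μg = 0.28 × 9.8 = 2.744 m/s².
Reaction distance = 7.1526 × 1.38 = 9.871 m.
Braking distance = v²/(2a) = 51.160 / 5.488 = 9.322 m.
Total stopping distance = 9.871 + 9.322 = 19.193 m, vs 18 m available — it cannot stop in time and overshoots by 19.193 − 18 = 1.193 m.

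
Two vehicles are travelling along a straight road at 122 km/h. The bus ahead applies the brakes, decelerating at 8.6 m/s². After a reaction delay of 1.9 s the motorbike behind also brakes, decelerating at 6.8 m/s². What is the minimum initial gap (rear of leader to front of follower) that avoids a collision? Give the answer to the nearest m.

122 km/h ÷ 3.6 = 33.8889 m/s.
Leader travels v²/(2a_L) = 1148.458 / 17.200 = 66.771 m before stopping.
Follower covers v·t_r = 33.8889 × 1.9 = 64.389 m while reacting, then v²/(2a_F) = 1148.458 / 13.600 = 84.445 m while braking, for a total of 64.389 + 84.445 = 148.834 m.
Since a_F ≤ a_L and the follower starts braking later, the follower is never slower than the leader, so the closest approach is when both have stopped.
Minimum gap = 148.834 − 66.771 = 82.063 m.

Minimum gap ≈ 82 m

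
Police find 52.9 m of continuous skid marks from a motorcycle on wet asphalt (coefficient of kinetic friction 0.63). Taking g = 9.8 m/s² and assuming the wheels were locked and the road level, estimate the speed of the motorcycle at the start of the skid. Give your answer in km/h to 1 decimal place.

Deceleration a = μg = 0.63 × 9.8 = 6.174 m/s².
v = √(2a·d) = √(2 × 6.174 × 52.9) = √653.209 = 25.5580 m/s.
= 25.5580 × 3.6 = 92.009 km/h.

Initial speed ≈ 92.0 km/h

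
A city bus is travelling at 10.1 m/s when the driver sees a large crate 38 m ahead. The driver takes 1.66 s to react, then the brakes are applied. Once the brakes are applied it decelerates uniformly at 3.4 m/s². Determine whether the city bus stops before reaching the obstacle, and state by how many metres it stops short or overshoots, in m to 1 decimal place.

Reaction distance = 10.1000 × 1.66 = 16.766 m.
Braking distance = v²/(2a) = 102.010 / 6.800 = 15.001 m.
Total stopping distance = 16.766 + 15.001 = 31.767 m, vs 38 m available — it stops with 38 − 31.767 = 6.233 m to spare.

Yes — it stops 6.2 m short of the obstacle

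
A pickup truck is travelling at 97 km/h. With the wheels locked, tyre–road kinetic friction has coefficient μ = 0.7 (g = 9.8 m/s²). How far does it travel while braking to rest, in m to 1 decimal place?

Braking distance ≈ 52.9 m

97 km/h ÷ 3.6 = 26.9444 m/s.
a = μg = 0.7 × 9.8 = 6.860 m/s².
Braking distance = v²/(2a) = 26.9444² / (2 × 6.860) = 726.001 / 13.720 = 52.916 m.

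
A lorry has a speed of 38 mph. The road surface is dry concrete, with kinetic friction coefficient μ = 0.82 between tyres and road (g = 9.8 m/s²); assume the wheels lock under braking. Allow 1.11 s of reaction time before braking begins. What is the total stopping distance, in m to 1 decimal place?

38 mph × 0.44704 = 16.9875 m/s.
a = μg = 0.82 × 9.8 = 8.036 m/s².
Reaction distance = v·t_r = 16.9875 × 1.11 = 18.856 m.
Braking distance = v²/(2a) = 16.9875² / (2 × 8.036) = 288.575 / 16.072 = 17.955 m.
Total = 18.856 + 17.955 = 36.811 m.

Total stopping distance ≈ 36.8 m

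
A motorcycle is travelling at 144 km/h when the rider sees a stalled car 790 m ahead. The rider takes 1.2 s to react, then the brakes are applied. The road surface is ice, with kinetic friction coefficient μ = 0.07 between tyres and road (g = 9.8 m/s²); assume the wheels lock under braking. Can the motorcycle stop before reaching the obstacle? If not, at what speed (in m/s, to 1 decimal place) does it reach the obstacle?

No — it strikes the obstacle at 24.1 m/s

144 km/h ÷ 3.6 = 40.0000 m/s.
a = μg = 0.07 × 9.8 = 0.686 m/s².
Reaction distance = 40.0000 × 1.2 = 48.000 m.
Braking distance needed to stop: v²/(2a) = 1600.000 / 1.372 = 1166.181 m, so total needed = 48.000 + 1166.181 = 1214.181 m > 790 m — it cannot stop.
Distance remaining when braking begins: 790 − 48.000 = 742.000 m.
v² = v₀² − 2a·d = 1600.000 − 2 × 0.686 × 742.000 = 581.976 m²/s².
v = √581.976 = 24.124 m/s.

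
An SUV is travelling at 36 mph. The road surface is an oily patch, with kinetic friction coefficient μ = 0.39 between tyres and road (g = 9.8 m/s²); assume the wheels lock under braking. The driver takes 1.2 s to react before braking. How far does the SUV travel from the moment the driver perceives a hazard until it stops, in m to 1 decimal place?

36 mph × 0.44704 = 16.0934 m/s.
a = μg = 0.39 × 9.8 = 3.822 m/s².
Reaction distance = v·t_r = 16.0934 × 1.2 = 19.312 m.
Braking distance = v²/(2a) = 16.0934² / (2 × 3.822) = 258.998 / 7.644 = 33.883 m.
Total = 19.312 + 33.883 = 53.195 m.

Total stopping distance ≈ 53.2 m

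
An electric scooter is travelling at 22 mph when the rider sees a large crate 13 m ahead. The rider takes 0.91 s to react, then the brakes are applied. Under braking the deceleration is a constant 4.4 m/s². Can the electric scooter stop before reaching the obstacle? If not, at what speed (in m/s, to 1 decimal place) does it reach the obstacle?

22 mph × 0.44704 = 9.8349 m/s.
Reaction distance = 9.8349 × 0.91 = 8.950 m.
Braking distance needed to stop: v²/(2a) = 96.725 / 8.800 = 10.991 m, so total needed = 8.950 + 10.991 = 19.941 m > 13 m — it cannot stop.
Distance remaining when braking begins: 13 − 8.950 = 4.050 m.
v² = v₀² − 2a·d = 96.725 − 2 × 4.400 × 4.050 = 61.085 m²/s².
v = √61.085 = 7.816 m/s.

No — it strikes the obstacle at 7.8 m/s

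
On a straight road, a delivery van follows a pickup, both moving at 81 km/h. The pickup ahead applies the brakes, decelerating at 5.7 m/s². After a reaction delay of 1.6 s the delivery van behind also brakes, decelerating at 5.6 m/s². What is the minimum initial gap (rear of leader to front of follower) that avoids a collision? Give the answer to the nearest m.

Minimum gap ≈ 37 m

81 km/h ÷ 3.6 = 22.5000 m/s.
Leader travels v²/(2a_L) = 506.250 / 11.400 = 44.408 m before stopping.
Follower covers v·t_r = 22.5000 × 1.6 = 36.000 m while reacting, then v²/(2a_F) = 506.250 / 11.200 = 45.201 m while braking, for a total of 36.000 + 45.201 = 81.201 m.
Since a_F ≤ a_L and the follower starts braking later, the follower is never slower than the leader, so the closest approach is when both have stopped.
Minimum gap = 81.201 − 44.408 = 36.793 m.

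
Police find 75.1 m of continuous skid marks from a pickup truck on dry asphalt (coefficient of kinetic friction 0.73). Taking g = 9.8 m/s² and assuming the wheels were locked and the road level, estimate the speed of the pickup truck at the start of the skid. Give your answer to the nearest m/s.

Initial speed ≈ 33 m/s

Deceleration a = μg = 0.73 × 9.8 = 7.154 m/s².
v = √(2a·d) = √(2 × 7.154 × 75.1) = √1074.531 = 32.7800 m/s.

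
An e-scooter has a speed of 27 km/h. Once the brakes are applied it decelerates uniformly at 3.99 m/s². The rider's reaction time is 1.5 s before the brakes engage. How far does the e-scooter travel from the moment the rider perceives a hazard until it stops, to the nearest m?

Total stopping distance ≈ 18 m

27 km/h ÷ 3.6 = 7.5000 m/s.
Reaction distance = v·t_r = 7.5000 × 1.5 = 11.250 m.
Braking distance = v²/(2a) = 7.5000² / (2 × 3.990) = 56.250 / 7.980 = 7.049 m.
Total = 11.250 + 7.049 = 18.299 m.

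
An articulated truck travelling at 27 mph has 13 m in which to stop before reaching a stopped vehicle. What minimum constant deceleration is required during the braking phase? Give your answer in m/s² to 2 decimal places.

27 mph × 0.44704 = 12.0701 m/s.
v² = 2a·d ⇒ a = v²/(2d) = 12.0701² / (2 × 13.000) = 145.687 / 26.000 = 5.6033 m/s².

Required deceleration ≈ 5.60 m/s²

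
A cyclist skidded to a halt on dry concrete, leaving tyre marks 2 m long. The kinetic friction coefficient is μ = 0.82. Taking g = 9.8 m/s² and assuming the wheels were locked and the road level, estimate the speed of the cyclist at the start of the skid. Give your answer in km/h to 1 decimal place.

Deceleration a = μg = 0.82 × 9.8 = 8.036 m/s².
v = √(2a·d) = √(2 × 8.036 × 2) = √32.144 = 5.6696 m/s.
= 5.6696 × 3.6 = 20.411 km/h.

Initial speed ≈ 20.4 km/h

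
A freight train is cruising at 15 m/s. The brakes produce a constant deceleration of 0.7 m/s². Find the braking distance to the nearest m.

Braking distance ≈ 161 m

Braking distance = v²/(2a) = 15.0000² / (2 × 0.700) = 225.000 / 1.400 = 160.714 m.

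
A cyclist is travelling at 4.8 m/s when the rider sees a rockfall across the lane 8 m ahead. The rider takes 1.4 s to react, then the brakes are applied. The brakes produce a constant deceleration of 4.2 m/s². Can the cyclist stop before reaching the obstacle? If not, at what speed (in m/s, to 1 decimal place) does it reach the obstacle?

Reaction distance = 4.8000 × 1.4 = 6.720 m.
Braking distance needed to stop: v²/(2a) = 23.040 / 8.400 = 2.743 m, so total needed = 6.720 + 2.743 = 9.463 m > 8 m — it cannot stop.
Distance remaining when braking begins: 8 − 6.720 = 1.280 m.
v² = v₀² − 2a·d = 23.040 − 2 × 4.200 × 1.280 = 12.288 m²/s².
v = √12.288 = 3.505 m/s.

No — it strikes the obstacle at 3.5 m/s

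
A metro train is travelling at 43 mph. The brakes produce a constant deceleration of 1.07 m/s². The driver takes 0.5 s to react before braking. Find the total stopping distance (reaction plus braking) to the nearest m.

Total stopping distance ≈ 182 m

43 mph × 0.44704 = 19.2227 m/s.
Reaction distance = v·t_r = 19.2227 × 0.5 = 9.611 m.
Braking distance = v²/(2a) = 19.2227² / (2 × 1.070) = 369.512 / 2.140 = 172.669 m.
Total = 9.611 + 172.669 = 182.280 m.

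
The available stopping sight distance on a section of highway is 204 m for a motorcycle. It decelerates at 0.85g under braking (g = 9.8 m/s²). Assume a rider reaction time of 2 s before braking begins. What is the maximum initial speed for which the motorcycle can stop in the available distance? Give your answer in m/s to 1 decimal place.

Maximum speed ≈ 44.0 m/s

a = 0.85 × 9.8 = 8.330 m/s².
Stopping distance: v·t_r + v²/(2a) = 204 with t_r = 2 s and a = 8.330 m/s².
So v² + 33.320 v − 3398.64 = 0.
Positive root: v = −a·t_r + √((a·t_r)² + 2a·d) = −16.660 + √(277.556 + 3398.64) = 43.9716 m/s.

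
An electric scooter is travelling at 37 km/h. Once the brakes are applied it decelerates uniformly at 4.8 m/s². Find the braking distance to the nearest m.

37 km/h ÷ 3.6 = 10.2778 m/s.
Braking distance = v²/(2a) = 10.2778² / (2 × 4.800) = 105.633 / 9.600 = 11.003 m.

Braking distance ≈ 11 m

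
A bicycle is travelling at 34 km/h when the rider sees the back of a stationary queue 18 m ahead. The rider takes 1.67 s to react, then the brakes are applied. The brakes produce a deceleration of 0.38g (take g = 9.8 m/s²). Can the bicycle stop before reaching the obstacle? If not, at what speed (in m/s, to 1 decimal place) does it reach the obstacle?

No — it strikes the obstacle at 8.5 m/s

34 km/h ÷ 3.6 = 9.4444 m/s.
a = 0.38 × 9.8 = 3.724 m/s².
Reaction distance = 9.4444 × 1.67 = 15.772 m.
Braking distance needed to stop: v²/(2a) = 89.197 / 7.448 = 11.976 m, so total needed = 15.772 + 11.976 = 27.748 m > 18 m — it cannot stop.
Distance remaining when braking begins: 18 − 15.772 = 2.228 m.
v² = v₀² − 2a·d = 89.197 − 2 × 3.724 × 2.228 = 72.603 m²/s².
v = √72.603 = 8.521 m/s.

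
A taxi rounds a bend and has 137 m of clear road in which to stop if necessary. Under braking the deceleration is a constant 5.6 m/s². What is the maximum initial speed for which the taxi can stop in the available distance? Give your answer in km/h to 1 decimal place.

Maximum speed ≈ 141.0 km/h

v²/(2a) = d ⇒ v = √(2 × 5.600 × 137) = √1534.40 = 39.1714 m/s.
39.1714 m/s × 3.6 = 141.017 km/h.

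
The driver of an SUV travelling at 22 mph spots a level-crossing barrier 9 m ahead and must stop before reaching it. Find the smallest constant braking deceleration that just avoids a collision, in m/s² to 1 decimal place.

Required deceleration ≈ 5.4 m/s²

22 mph × 0.44704 = 9.8349 m/s.
v² = 2a·d ⇒ a = v²/(2d) = 9.8349² / (2 × 9.000) = 96.725 / 18.000 = 5.3736 m/s².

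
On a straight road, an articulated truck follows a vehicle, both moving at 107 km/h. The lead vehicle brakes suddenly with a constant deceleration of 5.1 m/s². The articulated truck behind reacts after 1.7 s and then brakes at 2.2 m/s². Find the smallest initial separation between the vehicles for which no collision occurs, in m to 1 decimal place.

Minimum gap ≈ 164.7 m

107 km/h ÷ 3.6 = 29.7222 m/s.
Leader travels v²/(2a_L) = 883.409 / 10.200 = 86.609 m before stopping.
Follower covers v·t_r = 29.7222 × 1.7 = 50.528 m while reacting, then v²/(2a_F) = 883.409 / 4.400 = 200.775 m while braking, for a total of 50.528 + 200.775 = 251.303 m.
Since a_F ≤ a_L and the follower starts braking later, the follower is never slower than the leader, so the closest approach is when both have stopped.
Minimum gap = 251.303 − 86.609 = 164.694 m.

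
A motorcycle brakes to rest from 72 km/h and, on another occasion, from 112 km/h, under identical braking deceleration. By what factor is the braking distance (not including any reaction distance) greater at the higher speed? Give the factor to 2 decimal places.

Factor ≈ 2.42

Braking distance d = v²/(2a), so with a fixed, d ∝ v².
Factor = (112/72)² = 1.5556² = 2.4199.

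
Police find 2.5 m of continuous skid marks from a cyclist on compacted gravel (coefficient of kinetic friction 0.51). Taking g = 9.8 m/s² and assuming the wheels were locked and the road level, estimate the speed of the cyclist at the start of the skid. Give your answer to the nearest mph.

Initial speed ≈ 11 mph

Deceleration a = μg = 0.51 × 9.8 = 4.998 m/s².
v = √(2a·d) = √(2 × 4.998 × 2.5) = √24.990 = 4.9990 m/s.
= 4.9990 ÷ 0.44704 = 11.182 mph.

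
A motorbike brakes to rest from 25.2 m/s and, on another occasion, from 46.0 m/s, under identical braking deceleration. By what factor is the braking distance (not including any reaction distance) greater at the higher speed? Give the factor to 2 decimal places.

Factor ≈ 3.33

Braking distance d = v²/(2a), so with a fixed, d ∝ v².
Factor = (46.0/25.2)² = 1.8254² = 3.3321.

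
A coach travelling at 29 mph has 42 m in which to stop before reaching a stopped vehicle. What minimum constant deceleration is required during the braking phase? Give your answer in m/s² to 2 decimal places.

Required deceleration ≈ 2.00 m/s²

29 mph × 0.44704 = 12.9642 m/s.
v² = 2a·d ⇒ a = v²/(2d) = 12.9642² / (2 × 42.000) = 168.070 / 84.000 = 2.0008 m/s².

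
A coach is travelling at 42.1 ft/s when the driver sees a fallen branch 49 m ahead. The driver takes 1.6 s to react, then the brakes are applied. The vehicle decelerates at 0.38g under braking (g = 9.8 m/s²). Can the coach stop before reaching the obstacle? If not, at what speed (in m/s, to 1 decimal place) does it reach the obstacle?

Yes — it stops about 6.4 m short of the obstacle, so it never reaches it

42.1 ft/s × 0.3048 = 12.8321 m/s.
a = 0.38 × 9.8 = 3.724 m/s².
Reaction distance = 12.8321 × 1.6 = 20.531 m.
Braking distance = v²/(2a) = 164.663 / 7.448 = 22.108 m.
Total stopping distance = 20.531 + 22.108 = 42.639 m, vs 49 m available — it stops with 49 − 42.639 = 6.361 m to spare.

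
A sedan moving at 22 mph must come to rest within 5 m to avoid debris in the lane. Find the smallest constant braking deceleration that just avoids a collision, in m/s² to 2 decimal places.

Required deceleration ≈ 9.67 m/s²

22 mph × 0.44704 = 9.8349 m/s.
v² = 2a·d ⇒ a = v²/(2d) = 9.8349² / (2 × 5.000) = 96.725 / 10.000 = 9.6725 m/s².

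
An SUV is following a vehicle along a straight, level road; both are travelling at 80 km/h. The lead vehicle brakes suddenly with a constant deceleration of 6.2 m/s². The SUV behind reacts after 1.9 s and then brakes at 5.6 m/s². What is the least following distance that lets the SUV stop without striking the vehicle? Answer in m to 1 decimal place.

80 km/h ÷ 3.6 = 22.2222 m/s.
Leader travels v²/(2a_L) = 493.826 / 12.400 = 39.825 m before stopping.
Follower covers v·t_r = 22.2222 × 1.9 = 42.222 m while reacting, then v²/(2a_F) = 493.826 / 11.200 = 44.092 m while braking, for a total of 42.222 + 44.092 = 86.314 m.
Since a_F ≤ a_L and the follower starts braking later, the follower is never slower than the leader, so the closest approach is when both have stopped.
Minimum gap = 86.314 − 39.825 = 46.489 m.

Minimum gap ≈ 46.5 m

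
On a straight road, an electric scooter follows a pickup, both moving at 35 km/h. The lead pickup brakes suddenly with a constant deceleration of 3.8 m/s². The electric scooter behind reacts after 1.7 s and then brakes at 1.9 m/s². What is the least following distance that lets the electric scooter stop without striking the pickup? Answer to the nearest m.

35 km/h ÷ 3.6 = 9.7222 m/s.
Leader travels v²/(2a_L) = 94.521 / 7.600 = 12.437 m before stopping.
Follower covers v·t_r = 9.7222 × 1.7 = 16.528 m while reacting, then v²/(2a_F) = 94.521 / 3.800 = 24.874 m while braking, for a total of 16.528 + 24.874 = 41.402 m.
Since a_F ≤ a_L and the follower starts braking later, the follower is never slower than the leader, so the closest approach is when both have stopped.
Minimum gap = 41.402 − 12.437 = 28.965 m.

Minimum gap ≈ 29 m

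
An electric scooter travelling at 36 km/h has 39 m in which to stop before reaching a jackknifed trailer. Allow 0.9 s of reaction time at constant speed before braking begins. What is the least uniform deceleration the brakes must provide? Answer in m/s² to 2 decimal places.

Required deceleration ≈ 1.67 m/s²

36 km/h ÷ 3.6 = 10.0000 m/s.
Distance covered during reaction = 10.0000 × 0.9 = 9.000 m.
Distance available for braking: 39 − 9.000 = 30.000 m.
v² = 2a·d ⇒ a = v²/(2d) = 10.0000² / (2 × 30.000) = 100.000 / 60.000 = 1.6667 m/s².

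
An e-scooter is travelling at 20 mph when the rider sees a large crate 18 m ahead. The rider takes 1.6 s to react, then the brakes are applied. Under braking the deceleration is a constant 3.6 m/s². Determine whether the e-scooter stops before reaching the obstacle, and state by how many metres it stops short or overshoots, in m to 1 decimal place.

No — it overshoots by 7.4 m

20 mph × 0.44704 = 8.9408 m/s.
Reaction distance = 8.9408 × 1.6 = 14.305 m.
Braking distance = v²/(2a) = 79.938 / 7.200 = 11.103 m.
Total stopping distance = 14.305 + 11.103 = 25.408 m, vs 18 m available — it cannot stop in time and overshoots by 25.408 − 18 = 7.408 m.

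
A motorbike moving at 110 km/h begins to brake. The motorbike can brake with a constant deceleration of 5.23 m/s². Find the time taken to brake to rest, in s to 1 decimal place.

Braking time ≈ 5.8 s

110 km/h ÷ 3.6 = 30.5556 m/s.
Braking time = v/a = 30.5556 / 5.230 = 5.842 s.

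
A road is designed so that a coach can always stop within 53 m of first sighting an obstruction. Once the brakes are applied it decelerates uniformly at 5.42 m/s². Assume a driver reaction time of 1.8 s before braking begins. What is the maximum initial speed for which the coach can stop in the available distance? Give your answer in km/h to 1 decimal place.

Stopping distance: v·t_r + v²/(2a) = 53 with t_r = 1.8 s and a = 5.420 m/s².
So v² + 19.512 v − 574.52 = 0.
Positive root: v = −a·t_r + √((a·t_r)² + 2a·d) = −9.756 + √(95.180 + 574.52) = 16.1226 m/s.
16.1226 m/s × 3.6 = 58.041 km/h.

Maximum speed ≈ 58.0 km/h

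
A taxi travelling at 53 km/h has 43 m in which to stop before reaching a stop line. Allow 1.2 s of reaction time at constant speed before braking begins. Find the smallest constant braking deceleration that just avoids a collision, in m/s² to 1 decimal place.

Required deceleration ≈ 4.3 m/s²

53 km/h ÷ 3.6 = 14.7222 m/s.
Distance covered during reaction = 14.7222 × 1.2 = 17.667 m.
Distance available for braking: 43 − 17.667 = 25.333 m.
v² = 2a·d ⇒ a = v²/(2d) = 14.7222² / (2 × 25.333) = 216.743 / 50.666 = 4.2779 m/s².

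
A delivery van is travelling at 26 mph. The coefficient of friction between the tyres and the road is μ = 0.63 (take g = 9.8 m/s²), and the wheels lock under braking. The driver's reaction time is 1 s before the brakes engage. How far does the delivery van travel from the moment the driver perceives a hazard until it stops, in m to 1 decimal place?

Total stopping distance ≈ 22.6 m

26 mph × 0.44704 = 11.6230 m/s.
a = μg = 0.63 × 9.8 = 6.174 m/s².
Reaction distance = v·t_r = 11.6230 × 1 = 11.623 m.
Braking distance = v²/(2a) = 11.6230² / (2 × 6.174) = 135.094 / 12.348 = 10.941 m.
Total = 11.623 + 10.941 = 22.564 m.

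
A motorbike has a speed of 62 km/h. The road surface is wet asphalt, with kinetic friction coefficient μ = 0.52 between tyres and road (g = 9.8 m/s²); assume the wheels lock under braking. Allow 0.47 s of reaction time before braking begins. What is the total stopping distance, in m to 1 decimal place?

Total stopping distance ≈ 37.2 m

62 km/h ÷ 3.6 = 17.2222 m/s.
a = μg = 0.52 × 9.8 = 5.096 m/s².
Reaction distance = v·t_r = 17.2222 × 0.47 = 8.094 m.
Braking distance = v²/(2a) = 17.2222² / (2 × 5.096) = 296.604 / 10.192 = 29.102 m.
Total = 8.094 + 29.102 = 37.196 m.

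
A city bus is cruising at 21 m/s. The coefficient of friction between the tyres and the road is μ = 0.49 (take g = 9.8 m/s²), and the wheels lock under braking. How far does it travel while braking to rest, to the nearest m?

a = μg = 0.49 × 9.8 = 4.802 m/s².
Braking distance = v²/(2a) = 21.0000² / (2 × 4.802) = 441.000 / 9.604 = 45.918 m.

Braking distance ≈ 46 m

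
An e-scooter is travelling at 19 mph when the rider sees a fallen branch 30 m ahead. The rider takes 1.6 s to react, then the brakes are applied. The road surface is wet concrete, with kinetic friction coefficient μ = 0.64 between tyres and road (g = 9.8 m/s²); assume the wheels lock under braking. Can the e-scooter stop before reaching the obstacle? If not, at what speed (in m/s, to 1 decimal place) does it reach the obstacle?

Yes — it stops about 10.7 m short of the obstacle, so it never reaches it

19 mph × 0.44704 = 8.4938 m/s.
a = μg = 0.64 × 9.8 = 6.272 m/s².
Reaction distance = 8.4938 × 1.6 = 13.590 m.
Braking distance = v²/(2a) = 72.145 / 12.544 = 5.751 m.
Total stopping distance = 13.590 + 5.751 = 19.341 m, vs 30 m available — it stops with 30 − 19.341 = 10.659 m to spare.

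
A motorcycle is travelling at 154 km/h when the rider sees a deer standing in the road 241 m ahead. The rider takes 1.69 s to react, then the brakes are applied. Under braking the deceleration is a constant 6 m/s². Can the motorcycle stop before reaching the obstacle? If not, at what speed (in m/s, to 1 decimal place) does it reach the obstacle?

154 km/h ÷ 3.6 = 42.7778 m/s.
Reaction distance = 42.7778 × 1.69 = 72.294 m.
Braking distance = v²/(2a) = 1829.940 / 12.000 = 152.495 m.
Total stopping distance = 72.294 + 152.495 = 224.789 m, vs 241 m available — it stops with 241 − 224.789 = 16.211 m to spare.

Yes — it stops about 16.2 m short of the obstacle, so it never reaches it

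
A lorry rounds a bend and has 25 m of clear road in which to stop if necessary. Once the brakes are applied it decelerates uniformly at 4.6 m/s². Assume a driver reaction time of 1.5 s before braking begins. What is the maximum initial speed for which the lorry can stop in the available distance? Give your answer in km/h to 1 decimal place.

Stopping distance: v·t_r + v²/(2a) = 25 with t_r = 1.5 s and a = 4.600 m/s².
So v² + 13.800 v − 230.00 = 0.
Positive root: v = −a·t_r + √((a·t_r)² + 2a·d) = −6.900 + √(47.610 + 230.00) = 9.7616 m/s.
9.7616 m/s × 3.6 = 35.142 km/h.

Maximum speed ≈ 35.1 km/h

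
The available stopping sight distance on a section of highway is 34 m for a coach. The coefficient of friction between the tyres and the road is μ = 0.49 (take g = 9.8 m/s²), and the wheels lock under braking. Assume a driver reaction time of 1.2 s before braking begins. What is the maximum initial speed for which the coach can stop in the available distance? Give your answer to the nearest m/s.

a = μg = 0.49 × 9.8 = 4.802 m/s².
Stopping distance: v·t_r + v²/(2a) = 34 with t_r = 1.2 s and a = 4.802 m/s².
So v² + 11.525 v − 326.54 = 0.
Positive root: v = −a·t_r + √((a·t_r)² + 2a·d) = −5.762 + √(33.201 + 326.54) = 13.2048 m/s.

Maximum speed ≈ 13 m/s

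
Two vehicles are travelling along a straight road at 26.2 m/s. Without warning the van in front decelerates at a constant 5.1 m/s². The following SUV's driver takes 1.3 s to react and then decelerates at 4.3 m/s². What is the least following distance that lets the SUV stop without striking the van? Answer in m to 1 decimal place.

Leader travels v²/(2a_L) = 686.440 / 10.200 = 67.298 m before stopping.
Follower covers v·t_r = 26.2000 × 1.3 = 34.060 m while reacting, then v²/(2a_F) = 686.440 / 8.600 = 79.819 m while braking, for a total of 34.060 + 79.819 = 113.879 m.
Since a_F ≤ a_L and the follower starts braking later, the follower is never slower than the leader, so the closest approach is when both have stopped.
Minimum gap = 113.879 − 67.298 = 46.581 m.

Minimum gap ≈ 46.6 m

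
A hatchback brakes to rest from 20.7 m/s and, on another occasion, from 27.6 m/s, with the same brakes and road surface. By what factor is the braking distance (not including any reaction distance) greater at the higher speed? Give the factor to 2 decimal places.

Factor ≈ 1.78

Braking distance d = v²/(2a), so with a fixed, d ∝ v².
Factor = (27.6/20.7)² = 1.3333² = 1.7777.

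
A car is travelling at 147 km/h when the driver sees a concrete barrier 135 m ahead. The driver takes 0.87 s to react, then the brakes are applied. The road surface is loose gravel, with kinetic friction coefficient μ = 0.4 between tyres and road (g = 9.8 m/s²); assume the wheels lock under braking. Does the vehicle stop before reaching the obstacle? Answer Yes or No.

No

147 km/h ÷ 3.6 = 40.8333 m/s.
a = μg = 0.4 × 9.8 = 3.920 m/s².
Reaction distance = 40.8333 × 0.87 = 35.525 m.
Braking distance = v²/(2a) = 1667.358 / 7.840 = 212.673 m.
Total stopping distance = 35.525 + 212.673 = 248.198 m, vs 135 m available — it cannot stop in time and overshoots by 248.198 − 135 = 113.198 m.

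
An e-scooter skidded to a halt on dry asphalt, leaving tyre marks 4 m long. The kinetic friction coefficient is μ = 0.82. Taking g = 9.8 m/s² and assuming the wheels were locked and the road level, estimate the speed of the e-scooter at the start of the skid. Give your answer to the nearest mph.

Initial speed ≈ 18 mph

Deceleration a = μg = 0.82 × 9.8 = 8.036 m/s².
v = √(2a·d) = √(2 × 8.036 × 4) = √64.288 = 8.0180 m/s.
= 8.0180 ÷ 0.44704 = 17.936 mph.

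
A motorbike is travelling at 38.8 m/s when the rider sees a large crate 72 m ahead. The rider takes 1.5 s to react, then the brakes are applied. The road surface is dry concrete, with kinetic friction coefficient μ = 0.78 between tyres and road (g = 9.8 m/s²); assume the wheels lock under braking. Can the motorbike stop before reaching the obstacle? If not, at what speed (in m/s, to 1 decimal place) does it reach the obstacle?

a = μg = 0.78 × 9.8 = 7.644 m/s².
Reaction distance = 38.8000 × 1.5 = 58.200 m.
Braking distance needed to stop: v²/(2a) = 1505.440 / 15.288 = 98.472 m, so total needed = 58.200 + 98.472 = 156.672 m > 72 m — it cannot stop.
Distance remaining when braking begins: 72 − 58.200 = 13.800 m.
v² = v₀² − 2a·d = 1505.440 − 2 × 7.644 × 13.800 = 1294.466 m²/s².
v = √1294.466 = 35.979 m/s.

No — it strikes the obstacle at 36.0 m/s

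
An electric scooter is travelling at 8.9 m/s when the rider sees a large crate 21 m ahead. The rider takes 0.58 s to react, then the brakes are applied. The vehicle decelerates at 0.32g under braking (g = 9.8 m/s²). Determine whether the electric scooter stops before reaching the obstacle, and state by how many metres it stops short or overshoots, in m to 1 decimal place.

Yes — it stops 3.2 m short of the obstacle

a = 0.32 × 9.8 = 3.136 m/s².
Reaction distance = 8.9000 × 0.58 = 5.162 m.
Braking distance = v²/(2a) = 79.210 / 6.272 = 12.629 m.
Total stopping distance = 5.162 + 12.629 = 17.791 m, vs 21 m available — it stops with 21 − 17.791 = 3.209 m to spare.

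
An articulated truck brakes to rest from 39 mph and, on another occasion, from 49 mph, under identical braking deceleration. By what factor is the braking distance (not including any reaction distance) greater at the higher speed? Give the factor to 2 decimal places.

Braking distance d = v²/(2a), so with a fixed, d ∝ v².
Factor = (49/39)² = 1.2564² = 1.5785.

Factor ≈ 1.58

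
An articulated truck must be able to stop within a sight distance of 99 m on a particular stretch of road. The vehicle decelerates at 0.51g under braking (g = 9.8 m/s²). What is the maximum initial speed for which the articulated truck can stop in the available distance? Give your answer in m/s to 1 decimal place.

Maximum speed ≈ 31.5 m/s

a = 0.51 × 9.8 = 4.998 m/s².
v²/(2a) = d ⇒ v = √(2 × 4.998 × 99) = √989.60 = 31.4579 m/s.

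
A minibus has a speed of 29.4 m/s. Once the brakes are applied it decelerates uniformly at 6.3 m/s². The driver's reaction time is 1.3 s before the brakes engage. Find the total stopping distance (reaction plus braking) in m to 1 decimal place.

Total stopping distance ≈ 106.8 m

Reaction distance = v·t_r = 29.4000 × 1.3 = 38.220 m.
Braking distance = v²/(2a) = 29.4000² / (2 × 6.300) = 864.360 / 12.600 = 68.600 m.
Total = 38.220 + 68.600 = 106.820 m.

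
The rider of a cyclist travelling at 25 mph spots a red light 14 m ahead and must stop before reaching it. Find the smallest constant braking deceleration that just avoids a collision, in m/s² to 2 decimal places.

Required deceleration ≈ 4.46 m/s²

25 mph × 0.44704 = 11.1760 m/s.
v² = 2a·d ⇒ a = v²/(2d) = 11.1760² / (2 × 14.000) = 124.903 / 28.000 = 4.4608 m/s².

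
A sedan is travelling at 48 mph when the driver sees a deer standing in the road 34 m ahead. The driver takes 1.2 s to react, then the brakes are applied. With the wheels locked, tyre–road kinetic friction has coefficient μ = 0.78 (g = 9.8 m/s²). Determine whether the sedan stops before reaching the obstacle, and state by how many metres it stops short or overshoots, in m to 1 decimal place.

No — it overshoots by 21.9 m

48 mph × 0.44704 = 21.4579 m/s.
a = μg = 0.78 × 9.8 = 7.644 m/s².
Reaction distance = 21.4579 × 1.2 = 25.749 m.
Braking distance = v²/(2a) = 460.441 / 15.288 = 30.118 m.
Total stopping distance = 25.749 + 30.118 = 55.867 m, vs 34 m available — it cannot stop in time and overshoots by 55.867 − 34 = 21.867 m.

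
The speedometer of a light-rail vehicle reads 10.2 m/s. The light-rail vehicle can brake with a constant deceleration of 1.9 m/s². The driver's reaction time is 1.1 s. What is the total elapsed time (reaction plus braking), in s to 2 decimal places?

Total time ≈ 6.47 s

Braking time = v/a = 10.2000 / 1.900 = 5.368 s.
Total = 1.1 + 5.368 = 6.468 s.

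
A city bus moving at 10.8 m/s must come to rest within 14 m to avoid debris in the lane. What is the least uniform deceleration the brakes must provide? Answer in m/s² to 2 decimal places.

v² = 2a·d ⇒ a = v²/(2d) = 10.8000² / (2 × 14.000) = 116.640 / 28.000 = 4.1657 m/s².

Required deceleration ≈ 4.17 m/s²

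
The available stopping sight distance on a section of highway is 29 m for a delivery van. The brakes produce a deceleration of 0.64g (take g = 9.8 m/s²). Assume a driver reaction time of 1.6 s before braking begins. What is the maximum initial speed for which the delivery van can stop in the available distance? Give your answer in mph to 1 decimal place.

Maximum speed ≈ 25.8 mph

a = 0.64 × 9.8 = 6.272 m/s².
Stopping distance: v·t_r + v²/(2a) = 29 with t_r = 1.6 s and a = 6.272 m/s².
So v² + 20.070 v − 363.78 = 0.
Positive root: v = −a·t_r + √((a·t_r)² + 2a·d) = −10.035 + √(100.701 + 363.78) = 11.5168 m/s.
11.5168 m/s ÷ 0.44704 = 25.762 mph.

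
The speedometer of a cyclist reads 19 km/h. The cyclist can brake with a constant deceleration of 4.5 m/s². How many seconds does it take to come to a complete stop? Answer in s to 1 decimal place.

Braking time ≈ 1.2 s

19 km/h ÷ 3.6 = 5.2778 m/s.
Braking time = v/a = 5.2778 / 4.500 = 1.173 s.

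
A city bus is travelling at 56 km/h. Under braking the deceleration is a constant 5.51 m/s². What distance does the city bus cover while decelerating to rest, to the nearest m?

56 km/h ÷ 3.6 = 15.5556 m/s.
Braking distance = v²/(2a) = 15.5556² / (2 × 5.510) = 241.977 / 11.020 = 21.958 m.

Braking distance ≈ 22 m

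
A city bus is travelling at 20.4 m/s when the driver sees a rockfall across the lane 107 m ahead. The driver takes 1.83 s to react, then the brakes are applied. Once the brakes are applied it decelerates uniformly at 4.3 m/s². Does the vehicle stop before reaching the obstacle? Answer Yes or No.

Reaction distance = 20.4000 × 1.83 = 37.332 m.
Braking distance = v²/(2a) = 416.160 / 8.600 = 48.391 m.
Total stopping distance = 37.332 + 48.391 = 85.723 m, vs 107 m available — it stops with 107 − 85.723 = 21.277 m to spare.

Yes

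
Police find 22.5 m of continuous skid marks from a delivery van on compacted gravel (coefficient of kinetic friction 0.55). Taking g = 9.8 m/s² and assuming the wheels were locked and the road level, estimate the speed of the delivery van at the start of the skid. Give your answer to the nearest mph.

Initial speed ≈ 35 mph

Deceleration a = μg = 0.55 × 9.8 = 5.390 m/s².
v = √(2a·d) = √(2 × 5.390 × 22.5) = √242.550 = 15.5740 m/s.
= 15.5740 ÷ 0.44704 = 34.838 mph.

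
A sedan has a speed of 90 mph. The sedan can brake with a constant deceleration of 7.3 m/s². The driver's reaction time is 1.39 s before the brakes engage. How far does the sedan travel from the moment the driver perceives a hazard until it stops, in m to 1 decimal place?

Total stopping distance ≈ 166.8 m

90 mph × 0.44704 = 40.2336 m/s.
Reaction distance = v·t_r = 40.2336 × 1.39 = 55.925 m.
Braking distance = v²/(2a) = 40.2336² / (2 × 7.300) = 1618.743 / 14.600 = 110.873 m.
Total = 55.925 + 110.873 = 166.798 m.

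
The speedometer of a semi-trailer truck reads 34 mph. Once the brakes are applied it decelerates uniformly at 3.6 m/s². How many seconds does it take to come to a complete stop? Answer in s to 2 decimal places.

Braking time ≈ 4.22 s

34 mph × 0.44704 = 15.1994 m/s.
Braking time = v/a = 15.1994 / 3.600 = 4.222 s.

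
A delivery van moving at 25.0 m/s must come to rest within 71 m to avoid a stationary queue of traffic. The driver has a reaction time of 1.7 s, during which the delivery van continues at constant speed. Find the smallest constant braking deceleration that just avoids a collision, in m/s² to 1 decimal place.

Required deceleration ≈ 11.0 m/s²

Distance covered during reaction = 25.0000 × 1.7 = 42.500 m.
Distance available for braking: 71 − 42.500 = 28.500 m.
v² = 2a·d ⇒ a = v²/(2d) = 25.0000² / (2 × 28.500) = 625.000 / 57.000 = 10.9649 m/s².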